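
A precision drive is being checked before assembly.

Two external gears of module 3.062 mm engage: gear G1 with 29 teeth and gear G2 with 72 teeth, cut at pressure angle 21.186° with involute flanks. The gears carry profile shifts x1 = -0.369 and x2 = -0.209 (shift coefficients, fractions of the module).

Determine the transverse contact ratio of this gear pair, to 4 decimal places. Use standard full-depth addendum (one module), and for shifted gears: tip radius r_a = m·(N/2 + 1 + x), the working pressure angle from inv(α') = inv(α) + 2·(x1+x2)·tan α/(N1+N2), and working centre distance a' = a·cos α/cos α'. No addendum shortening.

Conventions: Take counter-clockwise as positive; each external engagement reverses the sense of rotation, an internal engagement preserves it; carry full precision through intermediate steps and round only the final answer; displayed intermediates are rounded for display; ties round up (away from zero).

1.8251

class = single-mesh tooth geometry [involute pair 29T × 72T, m = 3.062]
base radii: r_b1 = 41.398166, r_b2 = 102.781654
tip radii: r_a1 = 46.331122, r_a2 = 112.654042
inv(α') = inv(21.186°) + 2·(-0.369-0.209)·tan α/(29+72) = 0.01339168  ⇒  α' = 19.32110°
a' = a·cos α / cos α' = 154.6310·cos 21.186°/cos 19.32110° = 152.784784
action lengths: √(r_a1²−r_b1²) = 20.802997, √(r_a2²−r_b2²) = 46.117943
base pitch p_b = π·m·cos α = 8.969391
CR = (20.802997 + 46.117943 − 152.784784·sin 19.32110°)/8.969391 = 1.825127
contact ratio ≈ 1.8251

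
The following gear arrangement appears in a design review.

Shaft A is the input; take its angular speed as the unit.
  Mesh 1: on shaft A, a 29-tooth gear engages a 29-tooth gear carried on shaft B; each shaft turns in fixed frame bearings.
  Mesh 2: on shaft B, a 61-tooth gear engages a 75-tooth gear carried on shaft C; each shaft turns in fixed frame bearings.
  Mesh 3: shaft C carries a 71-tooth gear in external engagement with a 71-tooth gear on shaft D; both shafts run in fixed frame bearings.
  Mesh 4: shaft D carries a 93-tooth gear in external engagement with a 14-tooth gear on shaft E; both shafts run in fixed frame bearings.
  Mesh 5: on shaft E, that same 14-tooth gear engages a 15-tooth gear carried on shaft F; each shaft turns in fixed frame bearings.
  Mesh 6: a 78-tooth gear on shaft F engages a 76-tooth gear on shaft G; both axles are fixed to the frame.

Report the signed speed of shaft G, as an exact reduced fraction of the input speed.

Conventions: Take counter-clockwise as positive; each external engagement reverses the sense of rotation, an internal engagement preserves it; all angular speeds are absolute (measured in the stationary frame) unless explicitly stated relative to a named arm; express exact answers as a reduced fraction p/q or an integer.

24583/4750

6-mesh fixed-axis compound train (all bearings frame-fixed)
mesh 1 [29T→29T]: |ω|/ω_in = 1×29/29 = 1, sense flips to −
mesh 2 [61T→75T]: |ω|/ω_in = 1×61/75 = 61/75, sense flips to +
mesh 3 [71T→71T]: |ω|/ω_in = (61/75)×71/71 = 61/75, sense flips to −
mesh 4 [93T→14T]: |ω|/ω_in = (61/75)×93/14 = 1891/350, sense flips to +
mesh 5 [14T→15T]: |ω|/ω_in = (1891/350)×14/15 = 1891/375, sense flips to −
mesh 6 [78T→76T]: |ω|/ω_in = (1891/375)×78/76 = 24583/4750, sense flips to +
signed output speed (× input speed) = 24583/4750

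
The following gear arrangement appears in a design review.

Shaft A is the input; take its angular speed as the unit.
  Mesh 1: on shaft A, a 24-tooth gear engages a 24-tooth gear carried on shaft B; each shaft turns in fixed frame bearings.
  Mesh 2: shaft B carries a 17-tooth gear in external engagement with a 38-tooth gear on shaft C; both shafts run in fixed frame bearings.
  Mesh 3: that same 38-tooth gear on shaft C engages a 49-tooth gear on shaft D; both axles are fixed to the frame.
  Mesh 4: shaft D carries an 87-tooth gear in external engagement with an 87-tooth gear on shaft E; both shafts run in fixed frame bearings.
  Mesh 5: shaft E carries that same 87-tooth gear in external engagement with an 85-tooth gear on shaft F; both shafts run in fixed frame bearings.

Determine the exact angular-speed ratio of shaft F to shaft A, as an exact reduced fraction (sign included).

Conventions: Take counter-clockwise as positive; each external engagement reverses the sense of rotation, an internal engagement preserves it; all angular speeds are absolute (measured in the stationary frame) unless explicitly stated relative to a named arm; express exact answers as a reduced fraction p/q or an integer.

-87/245

class = fixed-axis compound train [5 meshes; 5 ratios multiply, 5 sense flips]
mesh 1 [24T→24T]: running ratio 1, sense −
mesh 2 [17T→38T]: running ratio 17/38, sense +
mesh 3 [38T→49T]: running ratio 17/49, sense −
mesh 4 [87T→87T]: running ratio 17/49, sense +
mesh 5 [87T→85T]: running ratio 87/245, sense −
ω_out/ω_in = -87/245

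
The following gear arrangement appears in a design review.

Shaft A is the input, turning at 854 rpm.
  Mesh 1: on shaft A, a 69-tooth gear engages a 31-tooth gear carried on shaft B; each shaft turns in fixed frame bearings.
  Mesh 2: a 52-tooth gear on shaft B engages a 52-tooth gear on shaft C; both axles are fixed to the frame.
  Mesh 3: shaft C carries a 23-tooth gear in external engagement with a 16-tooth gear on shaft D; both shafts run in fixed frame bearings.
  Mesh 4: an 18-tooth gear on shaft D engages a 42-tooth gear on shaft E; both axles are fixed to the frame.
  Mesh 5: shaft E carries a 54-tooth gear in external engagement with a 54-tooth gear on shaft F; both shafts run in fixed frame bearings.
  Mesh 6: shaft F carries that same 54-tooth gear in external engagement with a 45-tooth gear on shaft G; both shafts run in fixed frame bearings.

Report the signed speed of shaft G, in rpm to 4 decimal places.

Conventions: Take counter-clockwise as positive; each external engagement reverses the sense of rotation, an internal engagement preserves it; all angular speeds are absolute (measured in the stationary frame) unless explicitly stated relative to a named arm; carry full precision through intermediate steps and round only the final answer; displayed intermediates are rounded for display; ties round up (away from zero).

class = fixed-axis compound train [6 meshes; 6 ratios multiply, 6 sense flips]
mesh 1 [69T→31T]: ω = 854.0000×69/31 = 1900.8387 rpm, sense flips to −
mesh 2 [52T→52T]: ω = 1900.8387×52/52 = 1900.8387 rpm, sense flips to +
mesh 3 [23T→16T]: ω = 1900.8387×23/16 = 2732.4556 rpm, sense flips to −
mesh 4 [18T→42T]: ω = 2732.4556×18/42 = 1171.0524 rpm, sense flips to +
mesh 5 [54T→54T]: ω = 1171.0524×54/54 = 1171.0524 rpm, sense flips to −
mesh 6 [54T→45T]: ω = 1171.0524×54/45 = 1405.2629 rpm, sense flips to +
signed output speed = +1405.2629 rpm

+1405.2629 rpm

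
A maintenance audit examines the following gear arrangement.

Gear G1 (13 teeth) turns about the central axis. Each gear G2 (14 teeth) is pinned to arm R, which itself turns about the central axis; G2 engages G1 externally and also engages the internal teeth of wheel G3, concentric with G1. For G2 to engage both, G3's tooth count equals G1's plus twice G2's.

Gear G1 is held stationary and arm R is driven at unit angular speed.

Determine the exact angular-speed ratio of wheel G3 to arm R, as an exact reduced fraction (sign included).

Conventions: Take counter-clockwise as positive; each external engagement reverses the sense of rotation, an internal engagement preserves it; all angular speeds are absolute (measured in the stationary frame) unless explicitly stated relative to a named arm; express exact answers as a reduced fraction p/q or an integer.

topology: planetary set — G1 13T / G2 14T / G3 41T, arm = carrier (Willis)
ring teeth: 13 + 2·14 = 41
13(ω_sun−ω_arm) = −41(ω_ring−ω_arm),  ω_sun = 0, ω_arm = 1
ω_ring = 1 − (13/41)(0−1) = 54/41
ω_out/ω_in = 54/41

54/41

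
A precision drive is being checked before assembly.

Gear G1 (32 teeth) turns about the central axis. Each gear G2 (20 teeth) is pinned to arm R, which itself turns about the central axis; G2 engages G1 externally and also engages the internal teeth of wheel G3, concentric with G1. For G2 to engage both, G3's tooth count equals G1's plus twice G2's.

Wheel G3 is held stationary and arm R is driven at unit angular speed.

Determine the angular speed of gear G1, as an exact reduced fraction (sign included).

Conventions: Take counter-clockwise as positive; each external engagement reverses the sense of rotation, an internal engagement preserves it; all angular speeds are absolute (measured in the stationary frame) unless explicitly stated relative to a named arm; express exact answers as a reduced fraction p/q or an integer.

planetary set (32T centre, 20T on arm, 72T internal) — Willis relation
ring teeth: 32 + 2·20 = 72
32(ω_sun−ω_arm) = −72(ω_ring−ω_arm),  ω_ring = 0, ω_arm = 1
ω_sun = 1 − (72/32)(0−1) = 13/4
exact speed ratio = 13/4

13/4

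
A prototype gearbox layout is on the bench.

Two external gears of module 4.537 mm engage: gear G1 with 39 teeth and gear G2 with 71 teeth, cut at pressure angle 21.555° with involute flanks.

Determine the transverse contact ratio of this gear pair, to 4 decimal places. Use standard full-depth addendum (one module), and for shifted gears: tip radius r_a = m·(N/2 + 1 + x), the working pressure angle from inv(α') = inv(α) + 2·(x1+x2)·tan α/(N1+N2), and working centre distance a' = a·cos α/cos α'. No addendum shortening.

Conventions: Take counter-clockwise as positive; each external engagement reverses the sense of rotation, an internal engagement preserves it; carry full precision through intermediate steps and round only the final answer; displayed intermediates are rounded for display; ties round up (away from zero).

single-mesh involute tooth geometry (39T engaging 71T at module 4.537)
base radii: r_b1 = 82.284274, r_b2 = 149.799576
tip radii: r_a1 = 93.008500, r_a2 = 165.600500
no profile shift: α' = α, a' = a
action lengths: √(r_a1²−r_b1²) = 43.357575, √(r_a2²−r_b2²) = 70.594706
base pitch p_b = π·m·cos α = 13.256599
CR = (43.357575 + 70.594706 − 249.535000·sin 21.55500°)/13.256599 = 1.680263
contact ratio ≈ 1.6803

1.6803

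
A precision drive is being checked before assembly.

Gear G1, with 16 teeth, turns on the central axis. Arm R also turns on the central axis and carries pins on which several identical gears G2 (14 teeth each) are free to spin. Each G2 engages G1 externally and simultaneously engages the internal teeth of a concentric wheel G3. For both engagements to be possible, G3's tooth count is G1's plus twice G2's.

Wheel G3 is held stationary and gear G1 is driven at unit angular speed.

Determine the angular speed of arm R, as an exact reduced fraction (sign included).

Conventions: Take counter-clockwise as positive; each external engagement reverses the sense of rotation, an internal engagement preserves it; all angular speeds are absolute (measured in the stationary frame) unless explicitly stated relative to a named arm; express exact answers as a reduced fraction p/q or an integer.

4/15

topology: planetary set — G1 16T / G2 14T / G3 44T, arm = carrier (Willis)
ring teeth: 16 + 2·14 = 44
16(ω_sun−ω_arm) = −44(ω_ring−ω_arm),  ω_ring = 0, ω_sun = 1
16(1−ω_arm) = −44(0−ω_arm)  ⇒  60·ω_arm = 16  ⇒  ω_arm = 4/15
exact speed ratio = 4/15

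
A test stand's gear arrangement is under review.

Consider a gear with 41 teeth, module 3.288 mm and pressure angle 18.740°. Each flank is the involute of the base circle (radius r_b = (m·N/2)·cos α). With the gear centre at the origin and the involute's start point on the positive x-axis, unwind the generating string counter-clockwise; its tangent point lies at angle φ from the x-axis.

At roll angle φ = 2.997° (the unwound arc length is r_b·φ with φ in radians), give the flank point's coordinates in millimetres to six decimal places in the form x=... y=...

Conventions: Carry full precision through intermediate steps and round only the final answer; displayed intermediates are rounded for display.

topology: single-mesh involute geometry — m = 3.288, N = 41
pitch radius r_p = m·N/2 = 3.288·41/2 = 67.404000
base radius r_b = r_p·cos α = 67.404000·cos 18.740° = 63.830659
roll angle φ = 2.997° = 0.05230752 rad
x = r_b·(cos φ + φ·sin φ) = 63.917922
y = r_b·(sin φ − φ·cos φ) = 0.003044

x=63.917922 y=0.003044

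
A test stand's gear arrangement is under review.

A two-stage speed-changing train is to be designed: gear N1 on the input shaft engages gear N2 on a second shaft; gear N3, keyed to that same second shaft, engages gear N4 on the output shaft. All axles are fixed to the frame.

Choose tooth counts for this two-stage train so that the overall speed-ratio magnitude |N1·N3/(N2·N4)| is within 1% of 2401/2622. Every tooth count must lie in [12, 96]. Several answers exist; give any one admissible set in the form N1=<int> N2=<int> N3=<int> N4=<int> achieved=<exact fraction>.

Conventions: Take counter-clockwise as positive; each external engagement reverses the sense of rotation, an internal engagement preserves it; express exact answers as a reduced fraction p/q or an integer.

design class (target 2401/2622): fixed-axis compound train
target = 2401/2622 in lowest terms: an exact hit needs N1·N3 = k·2401 and N2·N4 = k·2622 for one integer k, every count in [12, 96]; additionally prefer no 1:1 stage (N1 ≠ N2, N3 ≠ N4)
k = 1: N1·N3 = 2401 = 49·49, N2·N4 = 2622 = 38·69
achieved = 49·49/(38·69) = 2401/2622; |achieved − target| = 0 ≤ 2401/262200 ✓

N1=49 N2=38 N3=49 N4=69 achieved=2401/2622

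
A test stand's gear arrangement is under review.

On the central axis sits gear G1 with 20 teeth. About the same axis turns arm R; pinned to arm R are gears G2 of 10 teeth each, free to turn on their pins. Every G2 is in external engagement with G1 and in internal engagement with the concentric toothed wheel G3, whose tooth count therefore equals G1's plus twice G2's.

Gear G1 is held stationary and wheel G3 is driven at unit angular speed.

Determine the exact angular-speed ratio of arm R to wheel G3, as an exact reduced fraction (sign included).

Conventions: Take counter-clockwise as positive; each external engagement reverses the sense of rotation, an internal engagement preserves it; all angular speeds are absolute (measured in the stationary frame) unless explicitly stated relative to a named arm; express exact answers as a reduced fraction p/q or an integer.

recognized (axles ride arm R): planetary set, 20/10/40 teeth
ring teeth: 20 + 2·10 = 40
20(ω_sun−ω_arm) = −40(ω_ring−ω_arm),  ω_sun = 0, ω_ring = 1
20(0−ω_arm) = −40(1−ω_arm)  ⇒  60·ω_arm = 40  ⇒  ω_arm = 2/3
ω_out/ω_in = 2/3

2/3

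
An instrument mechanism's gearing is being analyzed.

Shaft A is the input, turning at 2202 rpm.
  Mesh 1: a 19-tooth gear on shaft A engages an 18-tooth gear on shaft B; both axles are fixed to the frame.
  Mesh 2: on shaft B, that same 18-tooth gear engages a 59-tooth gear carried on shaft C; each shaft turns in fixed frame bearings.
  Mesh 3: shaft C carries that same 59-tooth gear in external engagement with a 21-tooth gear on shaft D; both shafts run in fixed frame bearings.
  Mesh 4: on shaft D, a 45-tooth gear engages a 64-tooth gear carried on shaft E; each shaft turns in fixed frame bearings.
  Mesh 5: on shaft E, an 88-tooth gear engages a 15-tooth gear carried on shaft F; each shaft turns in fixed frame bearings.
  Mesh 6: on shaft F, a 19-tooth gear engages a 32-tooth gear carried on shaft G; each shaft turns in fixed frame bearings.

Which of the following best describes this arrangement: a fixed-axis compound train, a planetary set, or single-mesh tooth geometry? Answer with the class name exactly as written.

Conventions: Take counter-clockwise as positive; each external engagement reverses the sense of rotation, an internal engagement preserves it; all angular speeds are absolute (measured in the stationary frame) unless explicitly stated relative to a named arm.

topology: fixed-axis compound train — 6 meshes, A→G
classification: fixed-axis compound train

fixed-axis compound train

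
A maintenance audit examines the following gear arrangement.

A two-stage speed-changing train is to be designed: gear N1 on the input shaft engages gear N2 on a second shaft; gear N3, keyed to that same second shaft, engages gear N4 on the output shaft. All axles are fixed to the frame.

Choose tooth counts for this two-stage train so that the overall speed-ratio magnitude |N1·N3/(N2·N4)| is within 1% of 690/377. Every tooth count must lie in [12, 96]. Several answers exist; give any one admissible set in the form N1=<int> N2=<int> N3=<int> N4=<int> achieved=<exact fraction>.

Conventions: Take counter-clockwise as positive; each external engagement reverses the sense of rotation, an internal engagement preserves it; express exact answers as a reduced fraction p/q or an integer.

topology: fixed-axis compound train — 2 stages, target 690/377
target = 690/377 in lowest terms: an exact hit needs N1·N3 = k·690 and N2·N4 = k·377 for one integer k, every count in [12, 96]; additionally prefer no 1:1 stage (N1 ≠ N2, N3 ≠ N4)
k = 1: N1·N3 = 690 = 15·46, N2·N4 = 377 = 13·29
achieved = 15·46/(13·29) = 690/377; |achieved − target| = 0 ≤ 69/3770 ✓

N1=15 N2=13 N3=46 N4=29 achieved=690/377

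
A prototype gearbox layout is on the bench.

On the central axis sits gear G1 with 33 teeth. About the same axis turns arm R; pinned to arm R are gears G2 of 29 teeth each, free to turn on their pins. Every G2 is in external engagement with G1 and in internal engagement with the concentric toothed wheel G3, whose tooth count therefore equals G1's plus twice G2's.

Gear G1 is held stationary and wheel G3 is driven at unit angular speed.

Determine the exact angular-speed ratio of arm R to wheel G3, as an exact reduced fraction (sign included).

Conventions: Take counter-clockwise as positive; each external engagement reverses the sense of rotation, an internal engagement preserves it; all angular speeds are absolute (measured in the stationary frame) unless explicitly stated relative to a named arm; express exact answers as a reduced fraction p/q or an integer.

91/124

recognized (axles ride arm R): planetary set, 33/29/91 teeth
ring teeth: 33 + 2·29 = 91
33(ω_sun−ω_arm) = −91(ω_ring−ω_arm),  ω_sun = 0, ω_ring = 1
33(0−ω_arm) = −91(1−ω_arm)  ⇒  124·ω_arm = 91  ⇒  ω_arm = 91/124
ω_out/ω_in = 91/124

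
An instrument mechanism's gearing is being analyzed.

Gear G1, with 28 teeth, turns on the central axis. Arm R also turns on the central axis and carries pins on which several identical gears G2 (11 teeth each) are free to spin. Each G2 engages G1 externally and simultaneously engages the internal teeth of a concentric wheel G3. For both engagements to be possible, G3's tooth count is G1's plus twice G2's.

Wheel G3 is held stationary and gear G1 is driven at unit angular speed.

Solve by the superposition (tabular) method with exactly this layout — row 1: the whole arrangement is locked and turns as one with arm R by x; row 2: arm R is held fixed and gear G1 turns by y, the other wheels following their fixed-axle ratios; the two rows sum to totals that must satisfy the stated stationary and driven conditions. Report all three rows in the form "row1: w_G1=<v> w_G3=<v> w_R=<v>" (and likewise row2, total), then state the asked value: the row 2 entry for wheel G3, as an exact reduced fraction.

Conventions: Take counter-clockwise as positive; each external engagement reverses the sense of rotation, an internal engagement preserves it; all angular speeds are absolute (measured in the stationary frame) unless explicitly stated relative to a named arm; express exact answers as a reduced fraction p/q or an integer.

class = planetary set [G3 = 28+2·11 = 50; Willis about the carrier]
row 1 — lock + rotate with arm: ω_sun = ω_ring = ω_arm = x
row 2 — arm fixed, fixed-axis ratios: sun y, ring −(28/50)·y, arm 0
boundary: total ω_ring = x − (28/50)·y = 0 and total ω_sun = x + y = 1  ⇒  y = 25/39, x = 14/39
row 2 ring = −(28/50)·25/39 = -14/39
totals (row 1 + row 2): sun 14/39 + 25/39 = 1, ring 14/39 + (-14/39) = 0, arm 14/39 + 0 = 14/39
asked cell (row2, ring) = -14/39

row1: w_G1=14/39 w_G3=14/39 w_R=14/39
row2: w_G1=25/39 w_G3=-14/39 w_R=0
total: w_G1=1 w_G3=0 w_R=14/39
asked value: -14/39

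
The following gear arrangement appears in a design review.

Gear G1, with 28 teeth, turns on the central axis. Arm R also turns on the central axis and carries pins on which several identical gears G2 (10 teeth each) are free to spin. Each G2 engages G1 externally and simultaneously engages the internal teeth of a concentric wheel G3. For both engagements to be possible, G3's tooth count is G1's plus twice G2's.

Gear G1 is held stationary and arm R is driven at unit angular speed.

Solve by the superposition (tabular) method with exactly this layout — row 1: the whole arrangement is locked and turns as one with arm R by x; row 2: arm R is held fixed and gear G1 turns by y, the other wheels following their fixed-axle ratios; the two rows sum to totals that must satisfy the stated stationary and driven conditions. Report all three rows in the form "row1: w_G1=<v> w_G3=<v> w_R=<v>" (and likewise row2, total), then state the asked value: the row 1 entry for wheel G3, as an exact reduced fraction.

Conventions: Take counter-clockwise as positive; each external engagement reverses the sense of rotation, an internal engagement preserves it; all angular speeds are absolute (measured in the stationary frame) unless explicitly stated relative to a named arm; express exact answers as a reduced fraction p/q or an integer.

class = planetary set [G3 = 28+2·10 = 48; Willis about the carrier]
superposition row 1 [locked train]: every member turns x
superposition row 2 [arm held]: sun y, ring −(28/48)·y, arm 0
boundary: total ω_sun = x + y = 0 and total ω_arm = x = 1  ⇒  y = -1, x = 1
row 2 ring = −(28/48)·(-1) = 7/12
totals (row 1 + row 2): sun 1 + (-1) = 0, ring 1 + 7/12 = 19/12, arm 1 + 0 = 1
asked cell (row1, ring) = 1

row1: w_G1=1 w_G3=1 w_R=1
row2: w_G1=-1 w_G3=7/12 w_R=0
total: w_G1=0 w_G3=19/12 w_R=1
asked value: 1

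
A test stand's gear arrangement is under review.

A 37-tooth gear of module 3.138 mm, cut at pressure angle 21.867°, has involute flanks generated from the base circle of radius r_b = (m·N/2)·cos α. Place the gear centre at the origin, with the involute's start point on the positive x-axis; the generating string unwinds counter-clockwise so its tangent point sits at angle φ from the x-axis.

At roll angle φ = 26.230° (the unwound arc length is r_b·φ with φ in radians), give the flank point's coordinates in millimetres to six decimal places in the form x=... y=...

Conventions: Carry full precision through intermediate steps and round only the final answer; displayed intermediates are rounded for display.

x=59.229459 y=1.687224

single-mesh involute tooth geometry (37T wheel at module 3.138)
pitch radius r_p = m·N/2 = 3.138·37/2 = 58.053000
base radius r_b = r_p·cos α = 58.053000·cos 21.867° = 53.876140
roll angle φ = 26.230° = 0.45779986 rad
x = r_b·(cos φ + φ·sin φ) = 59.229459
y = r_b·(sin φ − φ·cos φ) = 1.687224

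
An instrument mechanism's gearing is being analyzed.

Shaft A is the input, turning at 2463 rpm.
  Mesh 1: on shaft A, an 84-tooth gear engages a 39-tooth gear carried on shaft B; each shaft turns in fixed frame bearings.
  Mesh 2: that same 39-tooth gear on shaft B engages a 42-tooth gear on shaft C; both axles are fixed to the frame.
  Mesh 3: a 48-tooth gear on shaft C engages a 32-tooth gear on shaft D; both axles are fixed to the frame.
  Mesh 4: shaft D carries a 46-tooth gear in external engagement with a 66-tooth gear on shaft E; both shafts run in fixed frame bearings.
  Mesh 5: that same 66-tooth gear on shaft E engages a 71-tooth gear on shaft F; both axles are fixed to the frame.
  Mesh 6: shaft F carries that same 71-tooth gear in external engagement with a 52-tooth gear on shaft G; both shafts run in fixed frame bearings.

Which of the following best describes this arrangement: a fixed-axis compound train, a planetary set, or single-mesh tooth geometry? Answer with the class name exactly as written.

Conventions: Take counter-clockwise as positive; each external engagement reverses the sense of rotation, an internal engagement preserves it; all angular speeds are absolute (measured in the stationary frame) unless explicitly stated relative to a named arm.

class = fixed-axis compound train [6 meshes; 6 ratios multiply, 6 sense flips]
classification: fixed-axis compound train

fixed-axis compound train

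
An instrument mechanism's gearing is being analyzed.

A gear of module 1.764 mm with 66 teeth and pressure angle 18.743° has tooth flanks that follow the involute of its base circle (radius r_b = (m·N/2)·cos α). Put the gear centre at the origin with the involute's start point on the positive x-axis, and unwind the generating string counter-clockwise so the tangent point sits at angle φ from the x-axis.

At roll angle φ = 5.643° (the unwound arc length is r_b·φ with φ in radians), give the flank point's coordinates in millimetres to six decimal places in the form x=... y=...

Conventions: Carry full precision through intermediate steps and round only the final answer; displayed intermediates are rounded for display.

x=55.391692 y=0.017538

topology: single-mesh involute geometry — m = 1.764, N = 66
pitch radius r_p = m·N/2 = 1.764·66/2 = 58.212000
base radius r_b = r_p·cos α = 58.212000·cos 18.743° = 55.124982
roll angle φ = 5.643° = 0.09848893 rad
x = r_b·(cos φ + φ·sin φ) = 55.391692
y = r_b·(sin φ − φ·cos φ) = 0.017538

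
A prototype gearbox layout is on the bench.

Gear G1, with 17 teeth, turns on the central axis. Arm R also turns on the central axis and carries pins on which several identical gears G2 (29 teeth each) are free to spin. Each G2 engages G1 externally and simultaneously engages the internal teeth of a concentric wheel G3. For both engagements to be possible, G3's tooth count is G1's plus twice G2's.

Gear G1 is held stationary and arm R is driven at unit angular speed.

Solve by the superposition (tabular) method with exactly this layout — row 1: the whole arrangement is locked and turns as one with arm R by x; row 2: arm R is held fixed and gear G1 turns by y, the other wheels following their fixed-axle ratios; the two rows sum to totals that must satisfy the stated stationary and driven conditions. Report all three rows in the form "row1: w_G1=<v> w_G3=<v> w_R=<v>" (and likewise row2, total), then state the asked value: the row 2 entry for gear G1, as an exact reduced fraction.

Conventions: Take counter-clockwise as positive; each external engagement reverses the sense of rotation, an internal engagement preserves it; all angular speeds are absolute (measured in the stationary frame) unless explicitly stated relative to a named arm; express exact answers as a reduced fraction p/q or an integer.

recognized (axles ride arm R): planetary set, 17/29/75 teeth
row 1 — lock + rotate with arm: ω_sun = ω_ring = ω_arm = x
row 2: sun turns y, ring = −(17/75)·y, arm 0
boundary: total ω_sun = x + y = 0 and total ω_arm = x = 1  ⇒  y = -1, x = 1
row 2 ring = −(17/75)·(-1) = 17/75
totals (row 1 + row 2): sun 1 + (-1) = 0, ring 1 + 17/75 = 92/75, arm 1 + 0 = 1
asked cell (row2, sun) = -1

row1: w_G1=1 w_G3=1 w_R=1
row2: w_G1=-1 w_G3=17/75 w_R=0
total: w_G1=0 w_G3=92/75 w_R=1
asked value: -1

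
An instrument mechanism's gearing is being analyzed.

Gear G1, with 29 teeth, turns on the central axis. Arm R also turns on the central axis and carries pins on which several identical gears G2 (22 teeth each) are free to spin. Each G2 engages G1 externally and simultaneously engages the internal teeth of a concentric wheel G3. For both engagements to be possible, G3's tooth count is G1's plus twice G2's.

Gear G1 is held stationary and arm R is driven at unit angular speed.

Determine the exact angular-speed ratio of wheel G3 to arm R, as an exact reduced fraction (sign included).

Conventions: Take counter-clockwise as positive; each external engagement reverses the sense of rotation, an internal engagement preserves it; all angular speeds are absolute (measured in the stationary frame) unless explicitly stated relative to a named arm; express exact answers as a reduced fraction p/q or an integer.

102/73

topology: planetary set — G1 29T / G2 22T / G3 73T, arm = carrier (Willis)
ring teeth: 29 + 2·22 = 73
29(ω_sun−ω_arm) = −73(ω_ring−ω_arm),  ω_sun = 0, ω_arm = 1
ω_ring = 1 − (29/73)(0−1) = 102/73
ω_out/ω_in = 102/73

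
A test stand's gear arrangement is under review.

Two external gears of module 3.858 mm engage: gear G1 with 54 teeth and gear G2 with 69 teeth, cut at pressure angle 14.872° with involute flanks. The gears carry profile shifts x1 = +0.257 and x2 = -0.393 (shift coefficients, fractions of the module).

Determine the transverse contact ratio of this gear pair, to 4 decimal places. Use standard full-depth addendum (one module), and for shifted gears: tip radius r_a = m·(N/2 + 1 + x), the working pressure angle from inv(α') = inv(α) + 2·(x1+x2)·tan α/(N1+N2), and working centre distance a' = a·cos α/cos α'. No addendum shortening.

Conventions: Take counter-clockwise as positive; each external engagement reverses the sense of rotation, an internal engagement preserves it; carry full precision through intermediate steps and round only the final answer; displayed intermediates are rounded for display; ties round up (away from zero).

single-mesh involute tooth geometry (54T engaging 69T at module 3.858)
base radii: r_b1 = 100.676608, r_b2 = 128.642332
tip radii: r_a1 = 109.015506, r_a2 = 135.442806
inv(α') = inv(14.872°) + 2·(+0.257-0.393)·tan α/(54+69) = 0.00540359  ⇒  α' = 14.37793°
a' = a·cos α / cos α' = 237.2670·cos 14.872°/cos 14.37793° = 236.733701
action lengths: √(r_a1²−r_b1²) = 41.816278, √(r_a2²−r_b2²) = 42.378107
base pitch p_b = π·m·cos α = 11.714255
CR = (41.816278 + 42.378107 − 236.733701·sin 14.37793°)/11.714255 = 2.169105
contact ratio ≈ 2.1691

2.1691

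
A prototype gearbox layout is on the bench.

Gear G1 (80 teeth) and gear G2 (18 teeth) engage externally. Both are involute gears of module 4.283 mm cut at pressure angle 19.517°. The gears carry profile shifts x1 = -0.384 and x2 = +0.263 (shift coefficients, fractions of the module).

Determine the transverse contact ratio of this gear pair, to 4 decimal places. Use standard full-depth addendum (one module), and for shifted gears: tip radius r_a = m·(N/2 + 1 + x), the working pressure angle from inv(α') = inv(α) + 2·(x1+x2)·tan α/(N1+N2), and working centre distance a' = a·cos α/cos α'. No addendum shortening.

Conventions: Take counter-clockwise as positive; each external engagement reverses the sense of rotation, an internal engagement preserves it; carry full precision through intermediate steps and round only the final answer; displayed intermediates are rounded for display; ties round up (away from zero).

class = single-mesh tooth geometry [involute pair 80T × 18T, m = 4.283]
base radii: r_b1 = 161.476365, r_b2 = 36.332182
tip radii: r_a1 = 173.958328, r_a2 = 43.956429
inv(α') = inv(19.517°) + 2·(-0.384+0.263)·tan α/(80+18) = 0.01294133  ⇒  α' = 19.10868°
a' = a·cos α / cos α' = 209.8670·cos 19.517°/cos 19.10868° = 209.343512
action lengths: √(r_a1²−r_b1²) = 64.706131, √(r_a2²−r_b2²) = 24.741467
base pitch p_b = π·m·cos α = 12.682324
CR = (64.706131 + 24.741467 − 209.343512·sin 19.10868°)/12.682324 = 1.649279
contact ratio ≈ 1.6493

1.6493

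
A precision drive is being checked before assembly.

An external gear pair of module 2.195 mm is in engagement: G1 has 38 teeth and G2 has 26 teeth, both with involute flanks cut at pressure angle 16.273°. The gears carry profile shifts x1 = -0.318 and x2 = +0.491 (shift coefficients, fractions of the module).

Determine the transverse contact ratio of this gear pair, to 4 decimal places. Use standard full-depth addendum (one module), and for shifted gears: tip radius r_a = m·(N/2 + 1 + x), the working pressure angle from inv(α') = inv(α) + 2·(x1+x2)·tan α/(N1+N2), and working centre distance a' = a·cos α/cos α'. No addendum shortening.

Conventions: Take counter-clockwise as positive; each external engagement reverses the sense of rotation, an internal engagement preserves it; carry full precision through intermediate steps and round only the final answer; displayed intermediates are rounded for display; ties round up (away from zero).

1.7292

class = single-mesh tooth geometry [involute pair 38T × 26T, m = 2.195]
base radii: r_b1 = 40.034191, r_b2 = 27.391815
tip radii: r_a1 = 43.201990, r_a2 = 31.807745
inv(α') = inv(16.273°) + 2·(-0.318+0.491)·tan α/(38+26) = 0.00946970  ⇒  α' = 17.26825°
a' = a·cos α / cos α' = 70.2400·cos 16.273°/cos 17.26825° = 70.608661
action lengths: √(r_a1²−r_b1²) = 16.238087, √(r_a2²−r_b2²) = 16.168522
base pitch p_b = π·m·cos α = 6.619533
CR = (16.238087 + 16.168522 − 70.608661·sin 17.26825°)/6.619533 = 1.729235
contact ratio ≈ 1.7292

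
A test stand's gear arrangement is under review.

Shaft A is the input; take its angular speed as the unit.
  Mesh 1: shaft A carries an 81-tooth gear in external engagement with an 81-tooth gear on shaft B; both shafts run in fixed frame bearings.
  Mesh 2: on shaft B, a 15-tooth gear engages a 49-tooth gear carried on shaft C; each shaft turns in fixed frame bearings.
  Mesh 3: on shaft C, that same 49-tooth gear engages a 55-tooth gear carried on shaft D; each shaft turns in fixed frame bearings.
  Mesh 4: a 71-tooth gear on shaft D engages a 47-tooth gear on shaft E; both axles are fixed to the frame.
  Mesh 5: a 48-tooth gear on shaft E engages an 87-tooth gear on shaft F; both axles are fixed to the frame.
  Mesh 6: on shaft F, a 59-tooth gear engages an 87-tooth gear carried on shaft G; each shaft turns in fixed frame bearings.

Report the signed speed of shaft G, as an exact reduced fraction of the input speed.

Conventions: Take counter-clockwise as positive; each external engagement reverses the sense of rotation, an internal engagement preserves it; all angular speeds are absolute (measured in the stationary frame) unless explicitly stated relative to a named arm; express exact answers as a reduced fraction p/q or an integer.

67024/434797

6-mesh fixed-axis compound train (all bearings frame-fixed)
mesh 1 [81T→81T]: |ω|/ω_in = 1×81/81 = 1, sense flips to −
mesh 2 [15T→49T]: |ω|/ω_in = 1×15/49 = 15/49, sense flips to +
mesh 3 [49T→55T]: |ω|/ω_in = (15/49)×49/55 = 3/11, sense flips to −
mesh 4 [71T→47T]: |ω|/ω_in = (3/11)×71/47 = 213/517, sense flips to +
mesh 5 [48T→87T]: |ω|/ω_in = (213/517)×48/87 = 3408/14993, sense flips to −
mesh 6 [59T→87T]: |ω|/ω_in = (3408/14993)×59/87 = 67024/434797, sense flips to +
signed output speed (× input speed) = 67024/434797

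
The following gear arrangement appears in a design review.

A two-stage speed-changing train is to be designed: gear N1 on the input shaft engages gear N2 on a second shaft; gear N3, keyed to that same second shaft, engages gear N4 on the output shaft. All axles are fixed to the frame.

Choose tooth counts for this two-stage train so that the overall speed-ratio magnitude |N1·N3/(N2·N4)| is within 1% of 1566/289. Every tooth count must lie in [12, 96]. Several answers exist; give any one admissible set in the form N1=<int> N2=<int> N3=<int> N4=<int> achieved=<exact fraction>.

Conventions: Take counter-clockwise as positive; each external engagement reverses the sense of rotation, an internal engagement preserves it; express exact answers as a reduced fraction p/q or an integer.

topology: fixed-axis compound train — 2 stages, target 1566/289
target = 1566/289 in lowest terms: an exact hit needs N1·N3 = k·1566 and N2·N4 = k·289 for one integer k, every count in [12, 96]; additionally prefer no 1:1 stage (N1 ≠ N2, N3 ≠ N4)
k = 1: N1·N3 = 1566 = 18·87, N2·N4 = 289 = 17·17
achieved = 18·87/(17·17) = 1566/289; |achieved − target| = 0 ≤ 783/14450 ✓

N1=18 N2=17 N3=87 N4=17 achieved=1566/289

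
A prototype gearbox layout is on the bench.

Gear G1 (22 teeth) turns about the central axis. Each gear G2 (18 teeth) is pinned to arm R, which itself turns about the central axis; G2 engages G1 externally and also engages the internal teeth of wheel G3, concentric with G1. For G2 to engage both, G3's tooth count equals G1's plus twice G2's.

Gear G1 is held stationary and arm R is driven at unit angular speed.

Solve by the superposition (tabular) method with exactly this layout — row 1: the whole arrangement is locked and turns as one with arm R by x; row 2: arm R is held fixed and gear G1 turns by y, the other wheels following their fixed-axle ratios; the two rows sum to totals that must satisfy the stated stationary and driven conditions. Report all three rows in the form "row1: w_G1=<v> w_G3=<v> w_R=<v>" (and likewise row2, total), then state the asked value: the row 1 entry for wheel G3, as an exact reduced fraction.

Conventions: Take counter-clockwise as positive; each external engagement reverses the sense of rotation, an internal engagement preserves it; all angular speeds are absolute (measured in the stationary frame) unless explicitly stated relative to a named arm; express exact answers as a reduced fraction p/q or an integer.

row1: w_G1=1 w_G3=1 w_R=1
row2: w_G1=-1 w_G3=11/29 w_R=0
total: w_G1=0 w_G3=40/29 w_R=1
asked value: 1

planetary set (22T centre, 18T on arm, 58T internal) — Willis relation
row 1 (train locked, turned with arm): all members turn x
row 2 — arm fixed, fixed-axis ratios: sun y, ring −(22/58)·y, arm 0
boundary: total ω_sun = x + y = 0 and total ω_arm = x = 1  ⇒  y = -1, x = 1
row 2 ring = −(22/58)·(-1) = 11/29
totals (row 1 + row 2): sun 1 + (-1) = 0, ring 1 + 11/29 = 40/29, arm 1 + 0 = 1
asked cell (row1, ring) = 1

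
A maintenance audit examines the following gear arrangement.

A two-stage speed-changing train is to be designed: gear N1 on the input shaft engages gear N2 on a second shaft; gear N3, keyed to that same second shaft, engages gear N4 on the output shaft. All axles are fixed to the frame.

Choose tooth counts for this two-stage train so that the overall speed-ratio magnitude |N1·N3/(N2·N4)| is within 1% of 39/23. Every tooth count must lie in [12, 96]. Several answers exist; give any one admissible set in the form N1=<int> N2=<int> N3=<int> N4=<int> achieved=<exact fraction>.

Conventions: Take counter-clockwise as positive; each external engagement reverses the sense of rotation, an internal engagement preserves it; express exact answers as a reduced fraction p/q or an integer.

N1=12 N2=23 N3=39 N4=12 achieved=39/23

2-stage fixed-axis compound train for ratio 39/23
target = 39/23 in lowest terms: an exact hit needs N1·N3 = k·39 and N2·N4 = k·23 for one integer k, every count in [12, 96]; additionally prefer no 1:1 stage (N1 ≠ N2, N3 ≠ N4)
k = 1…11: no 1:1-free in-range split of k·39 and k·23 into factor pairs; take k = 12
k = 12: N1·N3 = 468 = 12·39, N2·N4 = 276 = 23·12
achieved = 12·39/(23·12) = 39/23; |achieved − target| = 0 ≤ 39/2300 ✓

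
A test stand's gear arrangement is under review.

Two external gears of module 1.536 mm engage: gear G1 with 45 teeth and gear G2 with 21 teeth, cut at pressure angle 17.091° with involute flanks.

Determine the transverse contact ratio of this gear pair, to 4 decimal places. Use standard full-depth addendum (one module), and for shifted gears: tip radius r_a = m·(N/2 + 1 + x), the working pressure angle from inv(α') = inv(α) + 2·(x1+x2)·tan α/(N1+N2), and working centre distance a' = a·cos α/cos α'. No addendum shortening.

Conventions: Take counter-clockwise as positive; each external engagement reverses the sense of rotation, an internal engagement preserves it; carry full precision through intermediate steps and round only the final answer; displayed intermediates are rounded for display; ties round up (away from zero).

class = single-mesh tooth geometry [involute pair 45T × 21T, m = 1.536]
base radii: r_b1 = 33.033802, r_b2 = 15.415774
tip radii: r_a1 = 36.096000, r_a2 = 17.664000
no profile shift: α' = α, a' = a
action lengths: √(r_a1²−r_b1²) = 14.549540, √(r_a2²−r_b2²) = 8.623850
base pitch p_b = π·m·cos α = 4.612389
CR = (14.549540 + 8.623850 − 50.688000·sin 17.09100°)/4.612389 = 1.794446
contact ratio ≈ 1.7944

1.7944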